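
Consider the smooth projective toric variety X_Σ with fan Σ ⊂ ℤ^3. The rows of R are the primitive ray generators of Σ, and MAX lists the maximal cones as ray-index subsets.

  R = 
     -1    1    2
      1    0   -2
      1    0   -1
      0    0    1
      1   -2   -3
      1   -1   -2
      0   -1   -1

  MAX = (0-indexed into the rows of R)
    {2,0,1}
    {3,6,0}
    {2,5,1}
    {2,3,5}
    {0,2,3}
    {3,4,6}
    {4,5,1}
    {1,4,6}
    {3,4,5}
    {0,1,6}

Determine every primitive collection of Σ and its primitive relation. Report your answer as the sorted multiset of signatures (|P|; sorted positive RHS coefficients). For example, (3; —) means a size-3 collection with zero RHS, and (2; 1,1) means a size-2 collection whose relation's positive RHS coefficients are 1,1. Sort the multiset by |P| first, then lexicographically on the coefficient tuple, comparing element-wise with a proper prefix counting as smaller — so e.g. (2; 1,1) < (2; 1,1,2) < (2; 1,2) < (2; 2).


6 collections generate NE(X_Σ); each relation:

  • {0,5}:  v_{0} + v_{5} = 0  ⇒ sig = (2; —)
  • {0,4}:  v_{0} + v_{4} = v_{6}  ⇒ sig = (2; 1)
  • {1,3}:  v_{1} + v_{3} = v_{2}  ⇒ sig = (2; 1)
  • {2,6}:  v_{2} + v_{6} = v_{5}  ⇒ sig = (2; 1)
  • {5,6}:  v_{5} + v_{6} = v_{4}  ⇒ sig = (2; 1)
  • {2,4}:  v_{2} + v_{4} = 2·v_{5}  ⇒ sig = (2; 2)

Hence PRS(X_Σ) =
[(2; —), (2; 1), (2; 1), (2; 1), (2; 1), (2; 2)]


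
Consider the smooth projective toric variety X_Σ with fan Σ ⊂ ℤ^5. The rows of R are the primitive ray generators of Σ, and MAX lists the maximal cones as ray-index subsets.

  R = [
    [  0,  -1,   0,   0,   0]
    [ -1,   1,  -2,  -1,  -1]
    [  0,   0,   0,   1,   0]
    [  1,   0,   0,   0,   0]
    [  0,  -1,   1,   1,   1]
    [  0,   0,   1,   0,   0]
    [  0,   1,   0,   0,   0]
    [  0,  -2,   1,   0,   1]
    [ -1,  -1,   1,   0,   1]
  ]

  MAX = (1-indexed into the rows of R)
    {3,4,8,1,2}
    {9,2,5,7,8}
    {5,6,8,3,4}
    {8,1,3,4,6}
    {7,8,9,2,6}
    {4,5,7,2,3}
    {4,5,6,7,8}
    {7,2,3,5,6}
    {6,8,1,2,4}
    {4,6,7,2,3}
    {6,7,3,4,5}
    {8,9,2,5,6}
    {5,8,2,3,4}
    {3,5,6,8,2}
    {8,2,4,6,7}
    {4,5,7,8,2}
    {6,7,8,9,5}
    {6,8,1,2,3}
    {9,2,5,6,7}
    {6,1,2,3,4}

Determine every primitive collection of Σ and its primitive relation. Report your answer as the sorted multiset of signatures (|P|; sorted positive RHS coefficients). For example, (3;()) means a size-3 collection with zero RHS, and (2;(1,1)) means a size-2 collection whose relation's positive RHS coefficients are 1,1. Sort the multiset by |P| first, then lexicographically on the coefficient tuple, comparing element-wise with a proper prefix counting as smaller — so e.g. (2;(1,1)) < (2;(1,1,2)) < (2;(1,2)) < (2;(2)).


9 minimal non-faces of Δ(Σ) (on 9 rays):

  • {1,7}:  v_{1} + v_{7} = 0  ⇒ sig = (2;())
  • {1,5}:  v_{1} + v_{5} = v_{3} + v_{8}  ⇒ sig = (2;(1,1))
  • {4,9}:  v_{4} + v_{9} = v_{7} + v_{8}  ⇒ sig = (2;(1,1))
  • {1,9}:  v_{1} + v_{9} = v_{2} + v_{5} + v_{6} + v_{8}  ⇒ sig = (2;(1,1,1,1))
  • {3,9}:  v_{3} + v_{9} = v_{2} + 2·v_{5} + v_{6}  ⇒ sig = (2;(1,1,2))
  • {3,7,8}:  v_{3} + v_{7} + v_{8} = v_{5}  ⇒ sig = (3;(1))
  • {2,4,5,6}:  v_{2} + v_{4} + v_{5} + v_{6} = 0  ⇒ sig = (4;())
  • {2,3,4,6,8}:  v_{2} + v_{3} + v_{4} + v_{6} + v_{8} = v_{1}  ⇒ sig = (5;(1))
  • {2,5,6,7,8}:  v_{2} + v_{5} + v_{6} + v_{7} + v_{8} = v_{9}  ⇒ sig = (5;(1))

Sorted signature multiset PRS(X):
    (2;())
    (2;(1,1))
    (2;(1,1))
    (2;(1,1,1,1))
    (2;(1,1,2))
    (3;(1))
    (4;())
    (5;(1))
    (5;(1))


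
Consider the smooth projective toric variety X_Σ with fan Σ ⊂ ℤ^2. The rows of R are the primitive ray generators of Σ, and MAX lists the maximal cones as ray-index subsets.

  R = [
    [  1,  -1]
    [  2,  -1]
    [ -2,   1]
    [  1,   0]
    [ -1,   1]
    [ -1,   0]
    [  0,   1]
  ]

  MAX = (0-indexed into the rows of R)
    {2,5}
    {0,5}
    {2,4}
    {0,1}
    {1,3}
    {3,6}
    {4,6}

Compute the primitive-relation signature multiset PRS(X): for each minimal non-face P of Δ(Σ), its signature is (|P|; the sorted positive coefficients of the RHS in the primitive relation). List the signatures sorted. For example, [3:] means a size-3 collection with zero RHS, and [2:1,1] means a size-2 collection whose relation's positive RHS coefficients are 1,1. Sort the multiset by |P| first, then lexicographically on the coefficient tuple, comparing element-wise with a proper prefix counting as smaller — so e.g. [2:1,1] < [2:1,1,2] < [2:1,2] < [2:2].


The 14 primitive collections of Σ (r=7, n=2):

  • {0,4}:  v_{0} + v_{4} = 0 ; sig = [2:]
  • {1,2}:  v_{1} + v_{2} = 0 ; sig = [2:]
  • {3,5}:  v_{3} + v_{5} = 0 ; sig = [2:]
  • {0,2}:  v_{0} + v_{2} = v_{5} ; sig = [2:1]
  • {0,3}:  v_{0} + v_{3} = v_{1} ; sig = [2:1]
  • {0,6}:  v_{0} + v_{6} = v_{3} ; sig = [2:1]
  • {1,4}:  v_{1} + v_{4} = v_{3} ; sig = [2:1]
  • {1,5}:  v_{1} + v_{5} = v_{0} ; sig = [2:1]
  • {2,3}:  v_{2} + v_{3} = v_{4} ; sig = [2:1]
  • {3,4}:  v_{3} + v_{4} = v_{6} ; sig = [2:1]
  • {4,5}:  v_{4} + v_{5} = v_{2} ; sig = [2:1]
  • {5,6}:  v_{5} + v_{6} = v_{4} ; sig = [2:1]
  • {1,6}:  v_{1} + v_{6} = 2·v_{3} ; sig = [2:2]
  • {2,6}:  v_{2} + v_{6} = 2·v_{4} ; sig = [2:2]

Hence PRS(X_Σ) =
    |P|=2: 14 collections, coeffs (), (), (), (1), (1), (1), (1), (1), (1), (1), (1), (1), (2), (2)


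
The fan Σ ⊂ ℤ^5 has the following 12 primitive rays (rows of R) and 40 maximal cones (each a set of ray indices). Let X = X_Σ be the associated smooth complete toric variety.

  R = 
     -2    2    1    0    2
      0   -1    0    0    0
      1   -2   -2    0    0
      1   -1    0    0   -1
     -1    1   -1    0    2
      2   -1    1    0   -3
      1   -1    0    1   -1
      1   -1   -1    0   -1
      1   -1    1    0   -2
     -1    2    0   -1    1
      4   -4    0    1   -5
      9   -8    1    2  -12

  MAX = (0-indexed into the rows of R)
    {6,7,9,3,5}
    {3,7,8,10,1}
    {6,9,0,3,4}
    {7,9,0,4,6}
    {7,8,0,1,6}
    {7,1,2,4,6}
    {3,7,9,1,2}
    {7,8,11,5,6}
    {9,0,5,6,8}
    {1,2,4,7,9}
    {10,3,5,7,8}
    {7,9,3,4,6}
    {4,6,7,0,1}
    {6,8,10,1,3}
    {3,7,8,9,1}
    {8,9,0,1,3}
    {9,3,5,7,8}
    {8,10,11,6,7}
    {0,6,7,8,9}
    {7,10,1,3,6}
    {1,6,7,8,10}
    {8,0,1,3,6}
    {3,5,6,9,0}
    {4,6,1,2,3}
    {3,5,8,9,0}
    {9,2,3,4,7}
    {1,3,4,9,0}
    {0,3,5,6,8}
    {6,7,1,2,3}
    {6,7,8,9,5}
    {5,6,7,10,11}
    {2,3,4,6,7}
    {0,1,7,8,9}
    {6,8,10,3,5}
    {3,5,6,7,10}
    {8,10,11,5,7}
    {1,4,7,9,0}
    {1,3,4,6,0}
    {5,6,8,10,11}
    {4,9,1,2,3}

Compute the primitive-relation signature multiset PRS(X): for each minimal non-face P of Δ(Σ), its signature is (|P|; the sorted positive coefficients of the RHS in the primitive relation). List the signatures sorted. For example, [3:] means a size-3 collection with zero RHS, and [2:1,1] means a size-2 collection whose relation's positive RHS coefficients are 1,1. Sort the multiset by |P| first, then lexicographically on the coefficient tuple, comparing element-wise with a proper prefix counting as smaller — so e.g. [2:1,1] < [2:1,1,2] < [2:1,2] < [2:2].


24 minimal non-faces of Δ(Σ) (on 12 rays):

  P = {4,8}:  v_{4} + v_{8} = 0  →  sig = [2:]
  P = {0,2}:  v_{0} + v_{2} = v_{1} + v_{4}  →  sig = [2:1,1]
  P = {0,10}:  v_{0} + v_{10} = v_{6} + v_{8}  →  sig = [2:1,1]
  P = {1,5}:  v_{1} + v_{5} = v_{3} + v_{8}  →  sig = [2:1,1]
  P = {9,10}:  v_{9} + v_{10} = v_{5} + v_{7}  →  sig = [2:1,1]
  P = {2,8}:  v_{2} + v_{8} = v_{1} + v_{3} + v_{7}  →  sig = [2:1,1,1]
  P = {4,5}:  v_{4} + v_{5} = v_{3} + v_{6} + v_{9}  →  sig = [2:1,1,1]
  P = {4,10}:  v_{4} + v_{10} = v_{3} + v_{6} + v_{7}  →  sig = [2:1,1,1]
  P = {4,11}:  v_{4} + v_{11} = v_{5} + v_{6} + v_{7} + v_{10}  →  sig = [2:1,1,1,1]
  P = {2,11}:  v_{2} + v_{11} = v_{3} + v_{7} + 2·v_{10}  →  sig = [2:1,1,2]
  P = {0,11}:  v_{0} + v_{11} = v_{5} + 2·v_{6} + v_{7} + 2·v_{8}  →  sig = [2:1,1,2,2]
  P = {2,10}:  v_{2} + v_{10} = v_{1} + 2·v_{3} + v_{6} + 2·v_{7}  →  sig = [2:1,1,2,2]
  P = {9,11}:  v_{9} + v_{11} = 2·v_{5} + v_{6} + 2·v_{7} + v_{8}  →  sig = [2:1,1,2,2]
  P = {1,11}:  v_{1} + v_{11} = v_{8} + 2·v_{10}  →  sig = [2:1,2]
  P = {2,5}:  v_{2} + v_{5} = 2·v_{3} + v_{7}  →  sig = [2:1,2]
  P = {3,11}:  v_{3} + v_{11} = v_{5} + 2·v_{10}  →  sig = [2:1,2]
  P = {0,3,7}:  v_{0} + v_{3} + v_{7} = 0  →  sig = [3:]
  P = {1,6,9}:  v_{1} + v_{6} + v_{9} = 0  →  sig = [3:]
  P = {0,5,7}:  v_{0} + v_{5} + v_{7} = v_{6} + v_{8} + v_{9}  →  sig = [3:1,1,1]
  P = {2,6,9}:  v_{2} + v_{6} + v_{9} = v_{3} + v_{4} + v_{7}  →  sig = [3:1,1,1]
  P = {1,3,4,7}:  v_{1} + v_{3} + v_{4} + v_{7} = v_{2}  →  sig = [4:1]
  P = {3,6,7,8}:  v_{3} + v_{6} + v_{7} + v_{8} = v_{10}  →  sig = [4:1]
  P = {3,6,8,9}:  v_{3} + v_{6} + v_{8} + v_{9} = v_{5}  →  sig = [4:1]
  P = {5,6,7,8,10}:  v_{5} + v_{6} + v_{7} + v_{8} + v_{10} = v_{11}  →  sig = [5:1]

Sorted signature multiset PRS(X):
    [2:]
    [2:1,1]
    [2:1,1]
    [2:1,1]
    [2:1,1]
    [2:1,1,1]
    [2:1,1,1]
    [2:1,1,1]
    [2:1,1,1,1]
    [2:1,1,2]
    [2:1,1,2,2]
    [2:1,1,2,2]
    [2:1,1,2,2]
    [2:1,2]
    [2:1,2]
    [2:1,2]
    [3:]
    [3:]
    [3:1,1,1]
    [3:1,1,1]
    [4:1]
    [4:1]
    [4:1]
    [5:1]


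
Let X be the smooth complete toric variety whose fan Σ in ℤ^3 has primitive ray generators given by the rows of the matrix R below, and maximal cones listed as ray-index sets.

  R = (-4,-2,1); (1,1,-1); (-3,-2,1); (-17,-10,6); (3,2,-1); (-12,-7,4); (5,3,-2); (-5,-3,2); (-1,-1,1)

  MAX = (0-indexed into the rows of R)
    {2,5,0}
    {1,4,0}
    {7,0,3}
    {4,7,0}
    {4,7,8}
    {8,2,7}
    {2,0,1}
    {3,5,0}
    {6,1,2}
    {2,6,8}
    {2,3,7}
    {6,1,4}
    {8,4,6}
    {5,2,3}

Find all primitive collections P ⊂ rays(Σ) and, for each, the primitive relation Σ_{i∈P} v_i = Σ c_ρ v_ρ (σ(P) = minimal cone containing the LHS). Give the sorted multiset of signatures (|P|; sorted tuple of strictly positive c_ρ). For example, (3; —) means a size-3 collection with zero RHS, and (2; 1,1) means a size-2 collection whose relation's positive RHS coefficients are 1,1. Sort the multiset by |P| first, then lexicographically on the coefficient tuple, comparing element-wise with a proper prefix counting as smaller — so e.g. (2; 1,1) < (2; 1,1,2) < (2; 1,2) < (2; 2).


Minimal non-faces — 17 found among 9 rays, 14 max cones:

  {1,8}:  v_{1} + v_{8} = 0  →  sig = (2; —)
  {2,4}:  v_{2} + v_{4} = 0  →  sig = (2; —)
  {6,7}:  v_{6} + v_{7} = 0  →  sig = (2; —)
  {0,6}:  v_{0} + v_{6} = v_{1}  →  sig = (2; 1)
  {0,8}:  v_{0} + v_{8} = v_{7}  →  sig = (2; 1)
  {1,7}:  v_{1} + v_{7} = v_{0}  →  sig = (2; 1)
  {3,6}:  v_{3} + v_{6} = v_{5}  →  sig = (2; 1)
  {5,7}:  v_{5} + v_{7} = v_{3}  →  sig = (2; 1)
  {1,3}:  v_{1} + v_{3} = v_{0} + v_{5}  →  sig = (2; 1,1)
  {4,5}:  v_{4} + v_{5} = v_{0} + v_{7}  →  sig = (2; 1,1)
  {5,6}:  v_{5} + v_{6} = v_{0} + v_{2}  →  sig = (2; 1,1)
  {1,5}:  v_{1} + v_{5} = 2·v_{0} + v_{2}  →  sig = (2; 1,2)
  {3,4}:  v_{3} + v_{4} = v_{0} + 2·v_{7}  →  sig = (2; 1,2)
  {5,8}:  v_{5} + v_{8} = v_{2} + 2·v_{7}  →  sig = (2; 1,2)
  {3,8}:  v_{3} + v_{8} = v_{2} + 3·v_{7}  →  sig = (2; 1,3)
  {0,2,7}:  v_{0} + v_{2} + v_{7} = v_{5}  →  sig = (3; 1)
  {0,2,3}:  v_{0} + v_{2} + v_{3} = 2·v_{5}  →  sig = (3; 2)

Sorted signature multiset PRS(X):
[(2; —), (2; —), (2; —), (2; 1), (2; 1), (2; 1), (2; 1), (2; 1), (2; 1,1), (2; 1,1), (2; 1,1), (2; 1,2), (2; 1,2), (2; 1,2), (2; 1,3), (3; 1), (3; 2)]


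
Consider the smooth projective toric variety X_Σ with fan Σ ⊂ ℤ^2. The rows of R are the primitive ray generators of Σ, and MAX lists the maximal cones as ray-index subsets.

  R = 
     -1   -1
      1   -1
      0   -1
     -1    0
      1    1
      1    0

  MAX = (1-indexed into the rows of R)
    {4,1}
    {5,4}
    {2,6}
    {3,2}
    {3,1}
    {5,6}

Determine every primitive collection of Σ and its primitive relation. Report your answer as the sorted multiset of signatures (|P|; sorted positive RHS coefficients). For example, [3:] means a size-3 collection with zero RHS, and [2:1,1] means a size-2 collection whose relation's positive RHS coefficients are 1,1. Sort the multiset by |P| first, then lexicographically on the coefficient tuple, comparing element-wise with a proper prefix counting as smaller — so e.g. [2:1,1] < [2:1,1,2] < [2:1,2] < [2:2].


Minimal non-faces — 9 found among 6 rays, 6 max cones:

  P = {1,5}:  v_{1} + v_{5} = 0  ⟹  sig = [2:]
  P = {4,6}:  v_{4} + v_{6} = 0  ⟹  sig = [2:]
  P = {1,6}:  v_{1} + v_{6} = v_{3}  ⟹  sig = [2:1]
  P = {2,4}:  v_{2} + v_{4} = v_{3}  ⟹  sig = [2:1]
  P = {3,4}:  v_{3} + v_{4} = v_{1}  ⟹  sig = [2:1]
  P = {3,5}:  v_{3} + v_{5} = v_{6}  ⟹  sig = [2:1]
  P = {3,6}:  v_{3} + v_{6} = v_{2}  ⟹  sig = [2:1]
  P = {1,2}:  v_{1} + v_{2} = 2·v_{3}  ⟹  sig = [2:2]
  P = {2,5}:  v_{2} + v_{5} = 2·v_{6}  ⟹  sig = [2:2]

Sorted signature multiset PRS(X):
{ [2:] ×2,  [2:1] ×5,  [2:2] ×2 }


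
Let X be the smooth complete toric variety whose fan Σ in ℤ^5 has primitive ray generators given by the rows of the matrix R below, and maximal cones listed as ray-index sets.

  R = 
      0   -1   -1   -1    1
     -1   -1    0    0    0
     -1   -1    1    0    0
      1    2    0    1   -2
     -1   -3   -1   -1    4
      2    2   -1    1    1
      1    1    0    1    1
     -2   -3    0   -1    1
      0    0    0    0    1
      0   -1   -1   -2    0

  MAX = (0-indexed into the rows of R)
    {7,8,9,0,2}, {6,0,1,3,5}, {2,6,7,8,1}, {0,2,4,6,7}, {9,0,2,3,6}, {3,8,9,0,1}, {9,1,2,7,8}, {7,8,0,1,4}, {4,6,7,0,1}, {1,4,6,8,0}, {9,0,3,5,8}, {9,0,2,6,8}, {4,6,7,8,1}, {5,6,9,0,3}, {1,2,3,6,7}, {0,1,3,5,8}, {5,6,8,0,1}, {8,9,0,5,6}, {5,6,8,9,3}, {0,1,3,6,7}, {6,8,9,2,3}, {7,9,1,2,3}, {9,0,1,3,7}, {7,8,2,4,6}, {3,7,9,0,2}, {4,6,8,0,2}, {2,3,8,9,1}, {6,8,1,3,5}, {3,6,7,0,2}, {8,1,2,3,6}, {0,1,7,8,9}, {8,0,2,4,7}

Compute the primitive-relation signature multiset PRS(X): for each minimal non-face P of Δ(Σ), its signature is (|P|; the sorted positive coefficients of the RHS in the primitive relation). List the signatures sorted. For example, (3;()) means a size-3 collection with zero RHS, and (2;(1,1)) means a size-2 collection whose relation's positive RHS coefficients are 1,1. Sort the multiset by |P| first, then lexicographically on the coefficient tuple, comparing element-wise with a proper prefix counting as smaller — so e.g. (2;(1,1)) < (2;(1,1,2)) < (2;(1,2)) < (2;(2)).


Δ(Σ) — 10 vertices, 14 min non-faces:

  P={2,5}:  v_{2} + v_{5} = v_{6} — sig = (2;(1))
  P={3,4}:  v_{3} + v_{4} = v_{0} + v_{1} + v_{6} — sig = (2;(1,1,1))
  P={5,7}:  v_{5} + v_{7} = v_{0} + v_{1} + v_{6} — sig = (2;(1,1,1))
  P={4,5}:  v_{4} + v_{5} = 2·v_{0} + v_{1} + 2·v_{6} + v_{8} — sig = (2;(1,1,2,2))
  P={4,9}:  v_{4} + v_{9} = 3·v_{0} + v_{2} + v_{8} — sig = (2;(1,1,3))
  P={0,1,2}:  v_{0} + v_{1} + v_{2} = v_{7} — sig = (3;(1))
  P={1,6,9}:  v_{1} + v_{6} + v_{9} = v_{0} — sig = (3;(1))
  P={3,7,8}:  v_{3} + v_{7} + v_{8} = v_{1} — sig = (3;(1))
  P={1,2,4}:  v_{1} + v_{2} + v_{4} = v_{6} + 2·v_{7} + v_{8} — sig = (3;(1,1,2))
  P={1,5,9}:  v_{1} + v_{5} + v_{9} = 2·v_{0} + v_{3} + v_{8} — sig = (3;(1,1,2))
  P={6,7,9}:  v_{6} + v_{7} + v_{9} = 2·v_{0} + v_{2} — sig = (3;(1,2))
  P={0,2,3,8}:  v_{0} + v_{2} + v_{3} + v_{8} = 0 — sig = (4;())
  P={0,3,6,8}:  v_{0} + v_{3} + v_{6} + v_{8} = v_{5} — sig = (4;(1))
  P={0,6,7,8}:  v_{0} + v_{6} + v_{7} + v_{8} = v_{4} — sig = (4;(1))

Hence PRS(X_Σ) =
[(2;(1)), (2;(1,1,1)), (2;(1,1,1)), (2;(1,1,2,2)), (2;(1,1,3)), (3;(1)), (3;(1)), (3;(1)), (3;(1,1,2)), (3;(1,1,2)), (3;(1,2)), (4;()), (4;(1)), (4;(1))]


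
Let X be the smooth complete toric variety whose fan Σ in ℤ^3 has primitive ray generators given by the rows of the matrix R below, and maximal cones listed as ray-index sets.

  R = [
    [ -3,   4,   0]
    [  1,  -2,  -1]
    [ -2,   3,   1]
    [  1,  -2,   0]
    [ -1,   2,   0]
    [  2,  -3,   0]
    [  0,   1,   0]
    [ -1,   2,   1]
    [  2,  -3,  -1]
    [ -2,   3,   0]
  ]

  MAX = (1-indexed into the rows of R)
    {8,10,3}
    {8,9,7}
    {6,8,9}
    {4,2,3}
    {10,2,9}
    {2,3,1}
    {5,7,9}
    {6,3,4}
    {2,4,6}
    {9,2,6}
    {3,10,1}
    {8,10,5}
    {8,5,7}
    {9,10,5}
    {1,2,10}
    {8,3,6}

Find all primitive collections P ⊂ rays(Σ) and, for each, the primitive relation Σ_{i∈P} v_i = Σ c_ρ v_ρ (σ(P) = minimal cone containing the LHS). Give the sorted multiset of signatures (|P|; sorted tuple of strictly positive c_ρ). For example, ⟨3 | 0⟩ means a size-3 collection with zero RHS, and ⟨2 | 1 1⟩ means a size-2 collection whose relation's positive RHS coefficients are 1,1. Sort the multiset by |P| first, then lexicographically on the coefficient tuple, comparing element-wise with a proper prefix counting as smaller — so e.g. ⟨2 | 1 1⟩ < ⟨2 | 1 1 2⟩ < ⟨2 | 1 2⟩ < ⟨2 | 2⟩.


Minimal non-faces — 25 found among 10 rays, 16 max cones:

  P = {2,8}:  v_{2} + v_{8} = 0  ⇒ sig = ⟨2 | 0⟩
  P = {3,9}:  v_{3} + v_{9} = 0  ⇒ sig = ⟨2 | 0⟩
  P = {4,5}:  v_{4} + v_{5} = 0  ⇒ sig = ⟨2 | 0⟩
  P = {6,10}:  v_{6} + v_{10} = 0  ⇒ sig = ⟨2 | 0⟩
  P = {1,6}:  v_{1} + v_{6} = v_{2} + v_{3}  ⇒ sig = ⟨2 | 1 1⟩
  P = {1,7}:  v_{1} + v_{7} = v_{5} + v_{10}  ⇒ sig = ⟨2 | 1 1⟩
  P = {1,8}:  v_{1} + v_{8} = v_{3} + v_{10}  ⇒ sig = ⟨2 | 1 1⟩
  P = {1,9}:  v_{1} + v_{9} = v_{2} + v_{10}  ⇒ sig = ⟨2 | 1 1⟩
  P = {2,5}:  v_{2} + v_{5} = v_{9} + v_{10}  ⇒ sig = ⟨2 | 1 1⟩
  P = {2,7}:  v_{2} + v_{7} = v_{5} + v_{9}  ⇒ sig = ⟨2 | 1 1⟩
  P = {3,5}:  v_{3} + v_{5} = v_{8} + v_{10}  ⇒ sig = ⟨2 | 1 1⟩
  P = {3,7}:  v_{3} + v_{7} = v_{5} + v_{8}  ⇒ sig = ⟨2 | 1 1⟩
  P = {4,7}:  v_{4} + v_{7} = v_{8} + v_{9}  ⇒ sig = ⟨2 | 1 1⟩
  P = {4,8}:  v_{4} + v_{8} = v_{3} + v_{6}  ⇒ sig = ⟨2 | 1 1⟩
  P = {4,9}:  v_{4} + v_{9} = v_{2} + v_{6}  ⇒ sig = ⟨2 | 1 1⟩
  P = {4,10}:  v_{4} + v_{10} = v_{2} + v_{3}  ⇒ sig = ⟨2 | 1 1⟩
  P = {5,6}:  v_{5} + v_{6} = v_{8} + v_{9}  ⇒ sig = ⟨2 | 1 1⟩
  P = {1,5}:  v_{1} + v_{5} = 2·v_{10}  ⇒ sig = ⟨2 | 2⟩
  P = {7,10}:  v_{7} + v_{10} = 2·v_{5}  ⇒ sig = ⟨2 | 2⟩
  P = {1,4}:  v_{1} + v_{4} = 2·v_{2} + 2·v_{3}  ⇒ sig = ⟨2 | 2 2⟩
  P = {6,7}:  v_{6} + v_{7} = 2·v_{8} + 2·v_{9}  ⇒ sig = ⟨2 | 2 2⟩
  P = {2,3,6}:  v_{2} + v_{3} + v_{6} = v_{4}  ⇒ sig = ⟨3 | 1⟩
  P = {2,3,10}:  v_{2} + v_{3} + v_{10} = v_{1}  ⇒ sig = ⟨3 | 1⟩
  P = {5,8,9}:  v_{5} + v_{8} + v_{9} = v_{7}  ⇒ sig = ⟨3 | 1⟩
  P = {8,9,10}:  v_{8} + v_{9} + v_{10} = v_{5}  ⇒ sig = ⟨3 | 1⟩

so the primitive-relation signature multiset is
[⟨2 | 0⟩, ⟨2 | 0⟩, ⟨2 | 0⟩, ⟨2 | 0⟩, ⟨2 | 1 1⟩, ⟨2 | 1 1⟩, ⟨2 | 1 1⟩, ⟨2 | 1 1⟩, ⟨2 | 1 1⟩, ⟨2 | 1 1⟩, ⟨2 | 1 1⟩, ⟨2 | 1 1⟩, ⟨2 | 1 1⟩, ⟨2 | 1 1⟩, ⟨2 | 1 1⟩, ⟨2 | 1 1⟩, ⟨2 | 1 1⟩, ⟨2 | 2⟩, ⟨2 | 2⟩, ⟨2 | 2 2⟩, ⟨2 | 2 2⟩, ⟨3 | 1⟩, ⟨3 | 1⟩, ⟨3 | 1⟩, ⟨3 | 1⟩]


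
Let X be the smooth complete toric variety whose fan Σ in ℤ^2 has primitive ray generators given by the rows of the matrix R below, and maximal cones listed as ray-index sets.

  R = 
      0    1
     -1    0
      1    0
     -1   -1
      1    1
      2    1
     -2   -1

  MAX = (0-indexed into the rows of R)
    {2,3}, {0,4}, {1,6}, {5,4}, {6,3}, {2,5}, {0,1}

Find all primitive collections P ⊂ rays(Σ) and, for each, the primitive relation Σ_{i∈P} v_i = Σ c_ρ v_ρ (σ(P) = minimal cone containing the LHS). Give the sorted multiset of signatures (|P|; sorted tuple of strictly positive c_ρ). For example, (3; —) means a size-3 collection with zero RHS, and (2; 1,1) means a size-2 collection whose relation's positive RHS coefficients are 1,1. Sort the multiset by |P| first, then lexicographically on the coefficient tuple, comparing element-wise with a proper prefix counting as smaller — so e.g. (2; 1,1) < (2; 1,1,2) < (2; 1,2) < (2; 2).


Minimal non-faces — 14 found among 7 rays, 7 max cones:

  P={1,2}:  v_{1} + v_{2} = 0  →  sig = (2; —)
  P={3,4}:  v_{3} + v_{4} = 0  →  sig = (2; —)
  P={5,6}:  v_{5} + v_{6} = 0  →  sig = (2; —)
  P={0,2}:  v_{0} + v_{2} = v_{4}  →  sig = (2; 1)
  P={0,3}:  v_{0} + v_{3} = v_{1}  →  sig = (2; 1)
  P={1,3}:  v_{1} + v_{3} = v_{6}  →  sig = (2; 1)
  P={1,4}:  v_{1} + v_{4} = v_{0}  →  sig = (2; 1)
  P={1,5}:  v_{1} + v_{5} = v_{4}  →  sig = (2; 1)
  P={2,4}:  v_{2} + v_{4} = v_{5}  →  sig = (2; 1)
  P={2,6}:  v_{2} + v_{6} = v_{3}  →  sig = (2; 1)
  P={3,5}:  v_{3} + v_{5} = v_{2}  →  sig = (2; 1)
  P={4,6}:  v_{4} + v_{6} = v_{1}  →  sig = (2; 1)
  P={0,5}:  v_{0} + v_{5} = 2·v_{4}  →  sig = (2; 2)
  P={0,6}:  v_{0} + v_{6} = 2·v_{1}  →  sig = (2; 2)

so the primitive-relation signature multiset is
[(2; —), (2; —), (2; —), (2; 1), (2; 1), (2; 1), (2; 1), (2; 1), (2; 1), (2; 1), (2; 1), (2; 1), (2; 2), (2; 2)]


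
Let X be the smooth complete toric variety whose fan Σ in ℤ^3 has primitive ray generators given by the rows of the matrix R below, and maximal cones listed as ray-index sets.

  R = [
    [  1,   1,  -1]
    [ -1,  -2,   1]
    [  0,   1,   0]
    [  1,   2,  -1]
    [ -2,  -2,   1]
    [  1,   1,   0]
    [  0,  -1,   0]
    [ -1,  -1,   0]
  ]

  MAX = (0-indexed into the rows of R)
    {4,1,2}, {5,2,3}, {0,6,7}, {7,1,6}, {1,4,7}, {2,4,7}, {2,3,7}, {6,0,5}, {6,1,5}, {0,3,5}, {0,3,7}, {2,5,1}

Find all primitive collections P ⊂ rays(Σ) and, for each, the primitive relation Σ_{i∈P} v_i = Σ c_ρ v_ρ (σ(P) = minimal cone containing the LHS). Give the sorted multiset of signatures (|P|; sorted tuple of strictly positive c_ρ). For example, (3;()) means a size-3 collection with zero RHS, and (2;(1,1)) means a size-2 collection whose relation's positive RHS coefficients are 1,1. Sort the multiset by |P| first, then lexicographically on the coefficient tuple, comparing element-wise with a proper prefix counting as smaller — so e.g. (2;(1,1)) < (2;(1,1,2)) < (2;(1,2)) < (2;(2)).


Primitive collections (11):

  {1,3}:  v_{1} + v_{3} = 0  ⇒ sig = (2;())
  {2,6}:  v_{2} + v_{6} = 0  ⇒ sig = (2;())
  {5,7}:  v_{5} + v_{7} = 0  ⇒ sig = (2;())
  {0,1}:  v_{0} + v_{1} = v_{6}  ⇒ sig = (2;(1))
  {0,2}:  v_{0} + v_{2} = v_{3}  ⇒ sig = (2;(1))
  {0,4}:  v_{0} + v_{4} = v_{7}  ⇒ sig = (2;(1))
  {3,6}:  v_{3} + v_{6} = v_{0}  ⇒ sig = (2;(1))
  {3,4}:  v_{3} + v_{4} = v_{2} + v_{7}  ⇒ sig = (2;(1,1))
  {4,5}:  v_{4} + v_{5} = v_{1} + v_{2}  ⇒ sig = (2;(1,1))
  {4,6}:  v_{4} + v_{6} = v_{1} + v_{7}  ⇒ sig = (2;(1,1))
  {1,2,7}:  v_{1} + v_{2} + v_{7} = v_{4}  ⇒ sig = (3;(1))

Sorted signature multiset PRS(X):
[(2;()), (2;()), (2;()), (2;(1)), (2;(1)), (2;(1)), (2;(1)), (2;(1,1)), (2;(1,1)), (2;(1,1)), (3;(1))]


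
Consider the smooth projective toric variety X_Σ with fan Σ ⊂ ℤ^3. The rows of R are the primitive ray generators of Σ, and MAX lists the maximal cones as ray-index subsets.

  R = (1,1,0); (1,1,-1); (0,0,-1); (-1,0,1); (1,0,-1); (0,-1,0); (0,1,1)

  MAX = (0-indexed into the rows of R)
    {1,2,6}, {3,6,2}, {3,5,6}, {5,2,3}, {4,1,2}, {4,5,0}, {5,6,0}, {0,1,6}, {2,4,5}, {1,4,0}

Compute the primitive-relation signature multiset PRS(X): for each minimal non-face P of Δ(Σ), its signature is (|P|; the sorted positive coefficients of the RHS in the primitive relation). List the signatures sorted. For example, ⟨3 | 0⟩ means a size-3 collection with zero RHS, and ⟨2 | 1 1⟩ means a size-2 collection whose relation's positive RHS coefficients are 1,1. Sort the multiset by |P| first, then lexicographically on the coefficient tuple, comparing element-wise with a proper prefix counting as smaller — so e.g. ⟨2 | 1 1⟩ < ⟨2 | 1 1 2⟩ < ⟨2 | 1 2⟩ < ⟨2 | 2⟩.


Σ has 7 primitive collections:

  • {3,4}:  v_{3} + v_{4} = 0 ; sig = ⟨2 | 0⟩
  • {0,2}:  v_{0} + v_{2} = v_{1} ; sig = ⟨2 | 1⟩
  • {0,3}:  v_{0} + v_{3} = v_{6} ; sig = ⟨2 | 1⟩
  • {1,5}:  v_{1} + v_{5} = v_{4} ; sig = ⟨2 | 1⟩
  • {4,6}:  v_{4} + v_{6} = v_{0} ; sig = ⟨2 | 1⟩
  • {1,3}:  v_{1} + v_{3} = v_{2} + v_{6} ; sig = ⟨2 | 1 1⟩
  • {2,5,6}:  v_{2} + v_{5} + v_{6} = 0 ; sig = ⟨3 | 0⟩

Signatures (|P|; sorted positive RHS coefficients), sorted:
{ ⟨2 | 0⟩,  ⟨2 | 1⟩ ×4,  ⟨2 | 1 1⟩,  ⟨3 | 0⟩ }


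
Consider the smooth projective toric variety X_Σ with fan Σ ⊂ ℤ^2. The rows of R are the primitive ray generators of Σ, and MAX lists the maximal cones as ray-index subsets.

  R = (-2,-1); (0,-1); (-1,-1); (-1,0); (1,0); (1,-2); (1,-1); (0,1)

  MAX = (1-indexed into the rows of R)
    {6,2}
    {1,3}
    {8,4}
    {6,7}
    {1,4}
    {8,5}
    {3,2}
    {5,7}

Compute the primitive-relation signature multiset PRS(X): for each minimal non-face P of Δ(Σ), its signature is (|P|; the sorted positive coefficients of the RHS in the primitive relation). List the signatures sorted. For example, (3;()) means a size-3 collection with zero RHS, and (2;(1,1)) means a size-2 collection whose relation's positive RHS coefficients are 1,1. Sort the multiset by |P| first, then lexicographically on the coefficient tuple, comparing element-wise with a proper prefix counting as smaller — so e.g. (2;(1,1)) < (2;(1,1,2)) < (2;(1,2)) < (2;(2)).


20 minimal non-faces of Δ(Σ) (on 8 rays):

  {2,8}:  v_{2} + v_{8} = 0  ⟹  sig = (2;())
  {4,5}:  v_{4} + v_{5} = 0  ⟹  sig = (2;())
  {1,5}:  v_{1} + v_{5} = v_{3}  ⟹  sig = (2;(1))
  {2,4}:  v_{2} + v_{4} = v_{3}  ⟹  sig = (2;(1))
  {2,5}:  v_{2} + v_{5} = v_{7}  ⟹  sig = (2;(1))
  {2,7}:  v_{2} + v_{7} = v_{6}  ⟹  sig = (2;(1))
  {3,4}:  v_{3} + v_{4} = v_{1}  ⟹  sig = (2;(1))
  {3,5}:  v_{3} + v_{5} = v_{2}  ⟹  sig = (2;(1))
  {3,8}:  v_{3} + v_{8} = v_{4}  ⟹  sig = (2;(1))
  {4,7}:  v_{4} + v_{7} = v_{2}  ⟹  sig = (2;(1))
  {6,8}:  v_{6} + v_{8} = v_{7}  ⟹  sig = (2;(1))
  {7,8}:  v_{7} + v_{8} = v_{5}  ⟹  sig = (2;(1))
  {1,7}:  v_{1} + v_{7} = v_{2} + v_{3}  ⟹  sig = (2;(1,1))
  {1,6}:  v_{1} + v_{6} = 2·v_{2} + v_{3}  ⟹  sig = (2;(1,2))
  {1,2}:  v_{1} + v_{2} = 2·v_{3}  ⟹  sig = (2;(2))
  {1,8}:  v_{1} + v_{8} = 2·v_{4}  ⟹  sig = (2;(2))
  {3,7}:  v_{3} + v_{7} = 2·v_{2}  ⟹  sig = (2;(2))
  {4,6}:  v_{4} + v_{6} = 2·v_{2}  ⟹  sig = (2;(2))
  {5,6}:  v_{5} + v_{6} = 2·v_{7}  ⟹  sig = (2;(2))
  {3,6}:  v_{3} + v_{6} = 3·v_{2}  ⟹  sig = (2;(3))

Hence PRS(X_Σ) =
    (2;())
    (2;())
    (2;(1))
    (2;(1))
    (2;(1))
    (2;(1))
    (2;(1))
    (2;(1))
    (2;(1))
    (2;(1))
    (2;(1))
    (2;(1))
    (2;(1,1))
    (2;(1,2))
    (2;(2))
    (2;(2))
    (2;(2))
    (2;(2))
    (2;(2))
    (2;(3))


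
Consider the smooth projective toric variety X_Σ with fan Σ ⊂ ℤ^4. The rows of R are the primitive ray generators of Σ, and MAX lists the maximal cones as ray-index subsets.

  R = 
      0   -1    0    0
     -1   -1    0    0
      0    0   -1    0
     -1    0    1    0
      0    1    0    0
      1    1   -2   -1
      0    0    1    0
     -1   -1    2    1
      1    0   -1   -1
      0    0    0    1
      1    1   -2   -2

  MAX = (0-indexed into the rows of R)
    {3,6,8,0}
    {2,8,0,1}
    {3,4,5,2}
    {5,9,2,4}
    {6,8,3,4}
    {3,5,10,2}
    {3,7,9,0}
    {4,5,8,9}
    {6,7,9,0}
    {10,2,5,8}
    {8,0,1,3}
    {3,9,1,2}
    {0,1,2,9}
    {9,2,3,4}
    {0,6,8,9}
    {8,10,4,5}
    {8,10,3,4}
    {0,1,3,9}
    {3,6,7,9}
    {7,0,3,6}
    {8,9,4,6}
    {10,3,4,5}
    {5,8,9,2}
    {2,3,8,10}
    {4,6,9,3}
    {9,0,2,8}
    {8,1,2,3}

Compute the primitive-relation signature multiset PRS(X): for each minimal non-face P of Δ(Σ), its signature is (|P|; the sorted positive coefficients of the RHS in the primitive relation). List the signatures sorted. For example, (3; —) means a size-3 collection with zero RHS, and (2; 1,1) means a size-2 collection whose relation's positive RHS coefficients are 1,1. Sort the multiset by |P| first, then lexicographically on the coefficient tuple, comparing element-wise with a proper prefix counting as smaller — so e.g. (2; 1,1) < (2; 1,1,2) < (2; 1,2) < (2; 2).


Δ(Σ) — 11 vertices, 25 min non-faces:

  P = {0,4}:  v_{0} + v_{4} = 0  →  sig = (2; —)
  P = {2,6}:  v_{2} + v_{6} = 0  →  sig = (2; —)
  P = {5,7}:  v_{5} + v_{7} = 0  →  sig = (2; —)
  P = {9,10}:  v_{9} + v_{10} = v_{5}  →  sig = (2; 1)
  P = {0,5}:  v_{0} + v_{5} = v_{2} + v_{8}  →  sig = (2; 1,1)
  P = {1,4}:  v_{1} + v_{4} = v_{2} + v_{3}  →  sig = (2; 1,1)
  P = {1,6}:  v_{1} + v_{6} = v_{0} + v_{3}  →  sig = (2; 1,1)
  P = {5,6}:  v_{5} + v_{6} = v_{4} + v_{8}  →  sig = (2; 1,1)
  P = {7,8}:  v_{7} + v_{8} = v_{0} + v_{6}  →  sig = (2; 1,1)
  P = {7,10}:  v_{7} + v_{10} = v_{3} + v_{8}  →  sig = (2; 1,1)
  P = {2,7}:  v_{2} + v_{7} = v_{0} + v_{3} + v_{9}  →  sig = (2; 1,1,1)
  P = {4,7}:  v_{4} + v_{7} = v_{3} + v_{6} + v_{9}  →  sig = (2; 1,1,1)
  P = {0,10}:  v_{0} + v_{10} = v_{2} + v_{3} + 2·v_{8}  →  sig = (2; 1,1,2)
  P = {1,5}:  v_{1} + v_{5} = 2·v_{2} + v_{3} + v_{8}  →  sig = (2; 1,1,2)
  P = {6,10}:  v_{6} + v_{10} = v_{3} + v_{4} + 2·v_{8}  →  sig = (2; 1,1,2)
  P = {1,7}:  v_{1} + v_{7} = 2·v_{0} + 2·v_{3} + v_{9}  →  sig = (2; 1,2,2)
  P = {1,10}:  v_{1} + v_{10} = 2·v_{2} + 2·v_{3} + 2·v_{8}  →  sig = (2; 2,2,2)
  P = {3,8,9}:  v_{3} + v_{8} + v_{9} = 0  →  sig = (3; —)
  P = {0,2,3}:  v_{0} + v_{2} + v_{3} = v_{1}  →  sig = (3; 1)
  P = {2,4,8}:  v_{2} + v_{4} + v_{8} = v_{5}  →  sig = (3; 1)
  P = {3,5,8}:  v_{3} + v_{5} + v_{8} = v_{10}  →  sig = (3; 1)
  P = {1,8,9}:  v_{1} + v_{8} + v_{9} = v_{0} + v_{2}  →  sig = (3; 1,1)
  P = {3,5,9}:  v_{3} + v_{5} + v_{9} = v_{2} + v_{4}  →  sig = (3; 1,1)
  P = {2,4,10}:  v_{2} + v_{4} + v_{10} = v_{3} + 2·v_{5}  →  sig = (3; 1,2)
  P = {0,3,6,9}:  v_{0} + v_{3} + v_{6} + v_{9} = v_{7}  →  sig = (4; 1)

Sorted signature multiset PRS(X):
[(2; —), (2; —), (2; —), (2; 1), (2; 1,1), (2; 1,1), (2; 1,1), (2; 1,1), (2; 1,1), (2; 1,1), (2; 1,1,1), (2; 1,1,1), (2; 1,1,2), (2; 1,1,2), (2; 1,1,2), (2; 1,2,2), (2; 2,2,2), (3; —), (3; 1), (3; 1), (3; 1), (3; 1,1), (3; 1,1), (3; 1,2), (4; 1)]


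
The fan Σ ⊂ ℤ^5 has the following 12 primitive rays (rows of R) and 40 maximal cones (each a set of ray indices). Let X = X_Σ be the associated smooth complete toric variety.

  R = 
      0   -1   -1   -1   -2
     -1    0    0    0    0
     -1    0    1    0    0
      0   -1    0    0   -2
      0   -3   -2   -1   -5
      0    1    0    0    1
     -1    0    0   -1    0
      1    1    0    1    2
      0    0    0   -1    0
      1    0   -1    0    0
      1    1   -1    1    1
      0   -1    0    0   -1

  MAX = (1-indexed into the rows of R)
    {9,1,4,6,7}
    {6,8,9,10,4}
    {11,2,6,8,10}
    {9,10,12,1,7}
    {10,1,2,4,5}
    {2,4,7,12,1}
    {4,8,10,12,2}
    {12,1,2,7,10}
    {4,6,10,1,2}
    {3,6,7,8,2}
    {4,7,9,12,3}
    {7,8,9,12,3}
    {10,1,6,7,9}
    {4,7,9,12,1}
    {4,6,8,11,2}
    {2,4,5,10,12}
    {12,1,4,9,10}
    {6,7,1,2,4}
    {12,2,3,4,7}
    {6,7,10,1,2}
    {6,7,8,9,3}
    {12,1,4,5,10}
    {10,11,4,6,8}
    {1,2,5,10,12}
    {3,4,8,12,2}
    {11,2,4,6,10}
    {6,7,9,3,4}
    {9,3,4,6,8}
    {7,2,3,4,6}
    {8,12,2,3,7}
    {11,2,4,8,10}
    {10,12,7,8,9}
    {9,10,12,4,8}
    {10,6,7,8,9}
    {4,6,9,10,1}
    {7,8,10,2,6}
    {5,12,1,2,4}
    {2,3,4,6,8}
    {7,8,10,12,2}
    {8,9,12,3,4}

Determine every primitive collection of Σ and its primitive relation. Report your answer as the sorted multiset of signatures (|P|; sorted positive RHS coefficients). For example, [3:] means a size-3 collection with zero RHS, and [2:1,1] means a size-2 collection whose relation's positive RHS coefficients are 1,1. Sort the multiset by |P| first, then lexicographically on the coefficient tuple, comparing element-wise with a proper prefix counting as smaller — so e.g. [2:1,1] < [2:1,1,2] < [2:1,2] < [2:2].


20 minimal non-faces of Δ(Σ) (on 12 rays):

  {3,10}:  v_{3} + v_{10} = 0  →  sig = [2:]
  {6,12}:  v_{6} + v_{12} = 0  →  sig = [2:]
  {1,8}:  v_{1} + v_{8} = v_{10}  →  sig = [2:1]
  {2,9}:  v_{2} + v_{9} = v_{7}  →  sig = [2:1]
  {1,3}:  v_{1} + v_{3} = v_{4} + v_{7}  →  sig = [2:1,1]
  {9,11}:  v_{9} + v_{11} = v_{6} + v_{10}  →  sig = [2:1,1]
  {7,11}:  v_{7} + v_{11} = v_{2} + v_{6} + v_{10}  →  sig = [2:1,1,1]
  {3,5}:  v_{3} + v_{5} = v_{1} + v_{2} + v_{4} + v_{12}  →  sig = [2:1,1,1,1]
  {3,11}:  v_{3} + v_{11} = v_{2} + v_{4} + v_{6} + v_{8}  →  sig = [2:1,1,1,1]
  {5,6}:  v_{5} + v_{6} = v_{1} + v_{2} + v_{4} + v_{10}  →  sig = [2:1,1,1,1]
  {11,12}:  v_{11} + v_{12} = v_{2} + v_{4} + v_{8} + v_{10}  →  sig = [2:1,1,1,1]
  {1,11}:  v_{1} + v_{11} = v_{2} + v_{4} + v_{6} + 2·v_{10}  →  sig = [2:1,1,1,2]
  {5,8}:  v_{5} + v_{8} = v_{2} + v_{4} + 2·v_{10} + v_{12}  →  sig = [2:1,1,1,2]
  {5,7}:  v_{5} + v_{7} = 2·v_{1} + v_{2} + v_{12}  →  sig = [2:1,1,2]
  {5,9}:  v_{5} + v_{9} = 2·v_{1} + v_{12}  →  sig = [2:1,2]
  {5,11}:  v_{5} + v_{11} = 2·v_{2} + 2·v_{4} + 3·v_{10}  →  sig = [2:2,2,3]
  {4,7,8}:  v_{4} + v_{7} + v_{8} = 0  →  sig = [3:]
  {4,7,10}:  v_{4} + v_{7} + v_{10} = v_{1}  →  sig = [3:1]
  {1,2,4,10,12}:  v_{1} + v_{2} + v_{4} + v_{10} + v_{12} = v_{5}  →  sig = [5:1]
  {2,4,6,8,10}:  v_{2} + v_{4} + v_{6} + v_{8} + v_{10} = v_{11}  →  sig = [5:1]

Signatures (|P|; sorted positive RHS coefficients), sorted:
{ [2:] ×2,  [2:1] ×2,  [2:1,1] ×2,  [2:1,1,1],  [2:1,1,1,1] ×4,  [2:1,1,1,2] ×2,  [2:1,1,2],  [2:1,2],  [2:2,2,3],  [3:],  [3:1],  [5:1] ×2 }


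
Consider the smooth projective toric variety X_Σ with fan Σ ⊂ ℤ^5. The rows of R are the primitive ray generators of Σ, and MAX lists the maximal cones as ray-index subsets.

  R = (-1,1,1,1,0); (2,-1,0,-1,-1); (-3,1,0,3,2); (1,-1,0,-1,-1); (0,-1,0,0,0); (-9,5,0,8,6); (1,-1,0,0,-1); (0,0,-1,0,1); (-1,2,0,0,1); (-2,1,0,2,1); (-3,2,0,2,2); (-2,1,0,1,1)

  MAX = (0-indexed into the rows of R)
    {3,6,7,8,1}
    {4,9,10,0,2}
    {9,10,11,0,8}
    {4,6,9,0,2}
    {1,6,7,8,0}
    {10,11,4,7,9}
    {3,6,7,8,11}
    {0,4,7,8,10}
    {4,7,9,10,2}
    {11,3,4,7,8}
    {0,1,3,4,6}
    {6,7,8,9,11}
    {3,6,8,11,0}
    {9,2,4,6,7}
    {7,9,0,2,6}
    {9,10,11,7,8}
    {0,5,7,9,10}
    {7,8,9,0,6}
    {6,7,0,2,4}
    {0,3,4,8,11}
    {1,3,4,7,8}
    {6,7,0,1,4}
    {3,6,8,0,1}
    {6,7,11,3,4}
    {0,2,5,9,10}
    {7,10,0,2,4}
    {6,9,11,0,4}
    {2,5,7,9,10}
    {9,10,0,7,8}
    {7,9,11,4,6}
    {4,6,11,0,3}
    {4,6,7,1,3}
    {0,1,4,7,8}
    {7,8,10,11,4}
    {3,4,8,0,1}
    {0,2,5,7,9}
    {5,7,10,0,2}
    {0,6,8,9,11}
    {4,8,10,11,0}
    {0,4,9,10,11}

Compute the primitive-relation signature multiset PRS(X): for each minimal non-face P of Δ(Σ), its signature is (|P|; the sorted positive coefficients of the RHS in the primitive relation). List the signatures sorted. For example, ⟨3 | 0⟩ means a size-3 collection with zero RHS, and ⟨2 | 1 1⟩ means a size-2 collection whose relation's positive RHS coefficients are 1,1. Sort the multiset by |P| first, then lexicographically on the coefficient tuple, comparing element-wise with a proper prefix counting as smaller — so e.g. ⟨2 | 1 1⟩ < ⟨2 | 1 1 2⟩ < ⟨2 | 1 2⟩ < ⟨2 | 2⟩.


22 collections generate NE(X_Σ); each relation:

  P = {1,11}:  v_{1} + v_{11} = 0 ; sig = ⟨2 | 0⟩
  P = {3,10}:  v_{3} + v_{10} = v_{11} ; sig = ⟨2 | 1⟩
  P = {6,10}:  v_{6} + v_{10} = v_{9} ; sig = ⟨2 | 1⟩
  P = {1,10}:  v_{1} + v_{10} = v_{0} + v_{7} ; sig = ⟨2 | 1 1⟩
  P = {2,3}:  v_{2} + v_{3} = v_{4} + v_{9} ; sig = ⟨2 | 1 1⟩
  P = {3,9}:  v_{3} + v_{9} = v_{6} + v_{11} ; sig = ⟨2 | 1 1⟩
  P = {1,9}:  v_{1} + v_{9} = v_{0} + v_{6} + v_{7} ; sig = ⟨2 | 1 1 1⟩
  P = {2,8}:  v_{2} + v_{8} = v_{0} + v_{7} + v_{10} ; sig = ⟨2 | 1 1 1⟩
  P = {2,11}:  v_{2} + v_{11} = v_{4} + v_{9} + v_{10} ; sig = ⟨2 | 1 1 1⟩
  P = {3,5}:  v_{3} + v_{5} = v_{2} + v_{9} + v_{10} ; sig = ⟨2 | 1 1 1⟩
  P = {5,6}:  v_{5} + v_{6} = v_{0} + v_{2} + v_{7} + 2·v_{9} ; sig = ⟨2 | 1 1 1 2⟩
  P = {5,11}:  v_{5} + v_{11} = v_{2} + v_{9} + 2·v_{10} ; sig = ⟨2 | 1 1 2⟩
  P = {1,2}:  v_{1} + v_{2} = 2·v_{0} + v_{4} + v_{6} + 2·v_{7} ; sig = ⟨2 | 1 1 2 2⟩
  P = {1,5}:  v_{1} + v_{5} = 2·v_{0} + v_{2} + 2·v_{7} + v_{9} ; sig = ⟨2 | 1 1 2 2⟩
  P = {4,5}:  v_{4} + v_{5} = 2·v_{2} + v_{10} ; sig = ⟨2 | 1 2⟩
  P = {5,8}:  v_{5} + v_{8} = 2·v_{0} + 2·v_{7} + v_{9} + 2·v_{10} ; sig = ⟨2 | 1 2 2 2⟩
  P = {0,3,7}:  v_{0} + v_{3} + v_{7} = 0 ; sig = ⟨3 | 0⟩
  P = {4,6,8}:  v_{4} + v_{6} + v_{8} = 0 ; sig = ⟨3 | 0⟩
  P = {0,7,11}:  v_{0} + v_{7} + v_{11} = v_{10} ; sig = ⟨3 | 1⟩
  P = {4,8,9}:  v_{4} + v_{8} + v_{9} = v_{10} ; sig = ⟨3 | 1⟩
  P = {0,4,7,9}:  v_{0} + v_{4} + v_{7} + v_{9} = v_{2} ; sig = ⟨4 | 1⟩
  P = {0,2,7,9,10}:  v_{0} + v_{2} + v_{7} + v_{9} + v_{10} = v_{5} ; sig = ⟨5 | 1⟩

Signatures (|P|; sorted positive RHS coefficients), sorted:
{ ⟨2 | 0⟩,  ⟨2 | 1⟩ ×2,  ⟨2 | 1 1⟩ ×3,  ⟨2 | 1 1 1⟩ ×4,  ⟨2 | 1 1 1 2⟩,  ⟨2 | 1 1 2⟩,  ⟨2 | 1 1 2 2⟩ ×2,  ⟨2 | 1 2⟩,  ⟨2 | 1 2 2 2⟩,  ⟨3 | 0⟩ ×2,  ⟨3 | 1⟩ ×2,  ⟨4 | 1⟩,  ⟨5 | 1⟩ }


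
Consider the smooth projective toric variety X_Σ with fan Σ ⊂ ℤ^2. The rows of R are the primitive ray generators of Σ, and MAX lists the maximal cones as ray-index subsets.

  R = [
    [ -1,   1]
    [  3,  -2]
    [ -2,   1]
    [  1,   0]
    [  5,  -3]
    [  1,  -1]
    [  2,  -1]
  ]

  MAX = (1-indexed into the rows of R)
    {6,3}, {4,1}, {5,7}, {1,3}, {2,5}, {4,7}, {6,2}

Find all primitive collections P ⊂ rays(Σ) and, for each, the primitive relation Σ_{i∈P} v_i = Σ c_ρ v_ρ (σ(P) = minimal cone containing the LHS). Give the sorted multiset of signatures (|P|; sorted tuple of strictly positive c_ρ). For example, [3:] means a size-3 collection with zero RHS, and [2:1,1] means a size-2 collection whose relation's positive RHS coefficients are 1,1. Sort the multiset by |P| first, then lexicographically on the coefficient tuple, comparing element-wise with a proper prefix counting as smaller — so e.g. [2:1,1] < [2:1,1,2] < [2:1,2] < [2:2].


14 collections generate NE(X_Σ); each relation:

  P={1,6}:  v_{1} + v_{6} = 0  so sig = [2:]
  P={3,7}:  v_{3} + v_{7} = 0  so sig = [2:]
  P={1,2}:  v_{1} + v_{2} = v_{7}  so sig = [2:1]
  P={1,7}:  v_{1} + v_{7} = v_{4}  so sig = [2:1]
  P={2,3}:  v_{2} + v_{3} = v_{6}  so sig = [2:1]
  P={2,7}:  v_{2} + v_{7} = v_{5}  so sig = [2:1]
  P={3,4}:  v_{3} + v_{4} = v_{1}  so sig = [2:1]
  P={3,5}:  v_{3} + v_{5} = v_{2}  so sig = [2:1]
  P={4,6}:  v_{4} + v_{6} = v_{7}  so sig = [2:1]
  P={6,7}:  v_{6} + v_{7} = v_{2}  so sig = [2:1]
  P={1,5}:  v_{1} + v_{5} = 2·v_{7}  so sig = [2:2]
  P={2,4}:  v_{2} + v_{4} = 2·v_{7}  so sig = [2:2]
  P={5,6}:  v_{5} + v_{6} = 2·v_{2}  so sig = [2:2]
  P={4,5}:  v_{4} + v_{5} = 3·v_{7}  so sig = [2:3]

Sorted signature multiset PRS(X):
[[2:], [2:], [2:1], [2:1], [2:1], [2:1], [2:1], [2:1], [2:1], [2:1], [2:2], [2:2], [2:2], [2:3]]


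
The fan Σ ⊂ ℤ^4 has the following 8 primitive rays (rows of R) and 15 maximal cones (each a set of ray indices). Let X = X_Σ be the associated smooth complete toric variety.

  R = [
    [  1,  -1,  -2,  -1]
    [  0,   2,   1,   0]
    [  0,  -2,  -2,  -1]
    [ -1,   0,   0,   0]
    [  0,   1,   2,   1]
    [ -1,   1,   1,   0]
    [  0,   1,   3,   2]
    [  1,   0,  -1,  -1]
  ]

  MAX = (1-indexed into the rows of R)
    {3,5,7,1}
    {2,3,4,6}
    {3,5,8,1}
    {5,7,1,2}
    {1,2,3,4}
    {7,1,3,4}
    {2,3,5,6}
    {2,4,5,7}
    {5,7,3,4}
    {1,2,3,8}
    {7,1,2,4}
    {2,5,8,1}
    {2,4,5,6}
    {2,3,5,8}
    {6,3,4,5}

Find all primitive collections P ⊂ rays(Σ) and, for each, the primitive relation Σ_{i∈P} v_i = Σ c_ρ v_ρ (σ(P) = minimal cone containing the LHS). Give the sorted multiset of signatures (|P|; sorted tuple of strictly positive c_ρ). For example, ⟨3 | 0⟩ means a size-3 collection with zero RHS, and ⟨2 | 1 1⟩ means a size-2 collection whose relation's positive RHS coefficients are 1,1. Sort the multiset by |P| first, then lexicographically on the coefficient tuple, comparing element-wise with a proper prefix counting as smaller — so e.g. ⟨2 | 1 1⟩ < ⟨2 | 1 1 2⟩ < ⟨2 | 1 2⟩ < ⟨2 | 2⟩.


Minimal non-faces — 9 found among 8 rays, 15 max cones:

  P={1,6}:  v_{1} + v_{6} = v_{2} + v_{3} ; sig = ⟨2 | 1 1⟩
  P={4,8}:  v_{4} + v_{8} = v_{2} + v_{3} ; sig = ⟨2 | 1 1⟩
  P={6,7}:  v_{6} + v_{7} = v_{4} + 2·v_{5} ; sig = ⟨2 | 1 2⟩
  P={7,8}:  v_{7} + v_{8} = v_{1} + 2·v_{5} ; sig = ⟨2 | 1 2⟩
  P={6,8}:  v_{6} + v_{8} = 2·v_{2} + 2·v_{3} + v_{5} ; sig = ⟨2 | 1 2 2⟩
  P={1,4,5}:  v_{1} + v_{4} + v_{5} = 0 ; sig = ⟨3 | 0⟩
  P={2,3,7}:  v_{2} + v_{3} + v_{7} = v_{5} ; sig = ⟨3 | 1⟩
  P={1,2,3,5}:  v_{1} + v_{2} + v_{3} + v_{5} = v_{8} ; sig = ⟨4 | 1⟩
  P={2,3,4,5}:  v_{2} + v_{3} + v_{4} + v_{5} = v_{6} ; sig = ⟨4 | 1⟩

Sorted signature multiset PRS(X):
    |P|=2: 5 collections, coeffs (1,1), (1,1), (1,2), (1,2), (1,2,2)
    |P|=3: 2 collections, coeffs (), (1)
    |P|=4: 2 collections, coeffs (1), (1)
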